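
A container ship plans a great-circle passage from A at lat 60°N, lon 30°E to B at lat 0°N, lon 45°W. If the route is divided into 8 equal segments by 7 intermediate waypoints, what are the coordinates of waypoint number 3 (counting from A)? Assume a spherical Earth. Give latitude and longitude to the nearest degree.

The haversine formula gives a central angle δ ≈ 1.441 rad (82.6°) between the endpoints.
Interpolate at f = 3/8 with slerp weights a = sin((1−f)δ)/sin δ ≈ 0.790, b = sin(fδ)/sin δ ≈ 0.519.
p = a·p₁ + b·p₂ ≈ (0.709, -0.169, 0.684); φ = arcsin(p_z) ≈ 43.19°, λ = atan2(p_y, p_x) ≈ -13.43°.

≈ lat 43°N, lon 13°W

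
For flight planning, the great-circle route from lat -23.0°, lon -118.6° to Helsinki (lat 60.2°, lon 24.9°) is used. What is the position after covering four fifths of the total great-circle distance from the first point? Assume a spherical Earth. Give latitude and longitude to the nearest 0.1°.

The haversine formula gives a central angle δ ≈ 2.356 rad (135.0°) between the endpoints.
Interpolate at f = 4/5 with slerp weights a = sin((1−f)δ)/sin δ ≈ 0.642, b = sin(fδ)/sin δ ≈ 1.345.
p = a·p₁ + b·p₂ ≈ (0.323, -0.237, 0.916); φ = arcsin(p_z) ≈ 66.36°, λ = atan2(p_y, p_x) ≈ -36.27°.

≈ lat 66.4°, lon -36.3°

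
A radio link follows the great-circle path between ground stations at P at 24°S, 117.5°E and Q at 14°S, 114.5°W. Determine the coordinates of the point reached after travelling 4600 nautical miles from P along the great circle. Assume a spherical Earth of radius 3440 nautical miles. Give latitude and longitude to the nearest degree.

From cos δ = sin φ₁ sin φ₂ + cos φ₁ cos φ₂ cos Δλ, the central angle is δ ≈ 2.035 rad (116.6°). The total great-circle distance is δ·R ≈ 2.035 × 3440 ≈ 6999 nmi, so the target fraction is f = 4600/6999 ≈ 0.657.
Interpolate at f ≈ 0.657 with slerp weights a = sin((1−f)δ)/sin δ ≈ 0.718, b = sin(fδ)/sin δ ≈ 1.088.
p = a·p₁ + b·p₂ ≈ (-0.741, -0.379, -0.555); φ = arcsin(p_z) ≈ -33.72°, λ = atan2(p_y, p_x) ≈ -152.93°.

≈ 34°S, 153°W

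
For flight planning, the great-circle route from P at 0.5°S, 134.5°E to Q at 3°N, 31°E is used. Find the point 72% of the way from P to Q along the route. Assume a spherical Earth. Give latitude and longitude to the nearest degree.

The haversine formula gives a central angle δ ≈ 1.807 rad (103.5°) between the endpoints.
Interpolate at f = 0.72 with slerp weights a = sin((1−f)δ)/sin δ ≈ 0.498, b = sin(fδ)/sin δ ≈ 0.991.
p = a·p₁ + b·p₂ ≈ (0.499, 0.865, 0.048); φ = arcsin(p_z) ≈ 2.72°, λ = atan2(p_y, p_x) ≈ 60.02°.

≈ 3°N, 60°E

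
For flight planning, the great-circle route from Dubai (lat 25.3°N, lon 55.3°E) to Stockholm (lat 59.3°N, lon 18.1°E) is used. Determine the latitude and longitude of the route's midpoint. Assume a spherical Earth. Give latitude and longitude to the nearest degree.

≈ lat 44°N, lon 42°E

Convert each endpoint to a unit vector on the sphere (x = cos φ cos λ, y = cos φ sin λ, z = sin φ).
The central angle between the endpoints is δ = arccos(p₁·p₂) ≈ 0.745 rad (42.7°).
Interpolate at f = 1/2 with slerp weights a = sin((1−f)δ)/sin δ ≈ 0.537, b = sin(fδ)/sin δ ≈ 0.537.
p = a·p₁ + b·p₂ ≈ (0.537, 0.484, 0.691); φ = arcsin(p_z) ≈ 43.71°, λ = atan2(p_y, p_x) ≈ 42.05°.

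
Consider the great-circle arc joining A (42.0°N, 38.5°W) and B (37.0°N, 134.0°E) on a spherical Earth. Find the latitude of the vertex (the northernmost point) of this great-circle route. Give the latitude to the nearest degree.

≈ 85°N

The great circle lies in the plane with unit normal n̂ = (p₁ × p₂)/|p₁ × p₂|.
Here n̂_z ≈ +0.079; the vertex latitude is φ_max = arccos|n̂_z| ≈ 85.5°.
Check via Clairaut: cos φ_max = |cos φ₁| · sin C = cos(42.0°)·sin(6.1°) ≈ 0.079, again giving ≈ 85.5°.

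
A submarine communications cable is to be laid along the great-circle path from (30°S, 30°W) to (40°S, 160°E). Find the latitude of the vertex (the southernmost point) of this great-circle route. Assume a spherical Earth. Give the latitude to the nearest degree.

The great circle lies in the plane with unit normal n̂ = (p₁ × p₂)/|p₁ × p₂|.
Here n̂_z ≈ -0.122; the vertex latitude is φ_max = arccos|n̂_z| ≈ 83.0°.
Check via Clairaut: cos φ_max = |cos φ₁| · sin C = cos(30.0°)·sin(171.9°) ≈ 0.122, again giving ≈ 83.0°.

≈ 83°S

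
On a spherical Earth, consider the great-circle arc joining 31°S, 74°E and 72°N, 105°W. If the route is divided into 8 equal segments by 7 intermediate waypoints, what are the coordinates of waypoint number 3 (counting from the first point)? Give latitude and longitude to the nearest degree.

≈ 21°N, 74°E

Write both endpoints as unit vectors p₁, p₂ with components (cos φ cos λ, cos φ sin λ, sin φ).
The central angle between the endpoints is δ = arccos(p₁·p₂) ≈ 2.426 rad (139.0°).
Interpolate at f = 3/8 with slerp weights a = sin((1−f)δ)/sin δ ≈ 1.522, b = sin(fδ)/sin δ ≈ 1.203.
p = a·p₁ + b·p₂ ≈ (0.263, 0.895, 0.360); φ = arcsin(p_z) ≈ 21.12°, λ = atan2(p_y, p_x) ≈ 73.60°.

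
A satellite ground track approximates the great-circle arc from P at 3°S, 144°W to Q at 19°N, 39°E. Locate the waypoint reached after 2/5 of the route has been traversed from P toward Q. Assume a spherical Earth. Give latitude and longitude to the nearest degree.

Convert each endpoint to a unit vector on the sphere (x = cos φ cos λ, y = cos φ sin λ, z = sin φ).
The central angle between the endpoints is δ = arccos(p₁·p₂) ≈ 2.858 rad (163.7°).
Interpolate at f = 2/5 with slerp weights a = sin((1−f)δ)/sin δ ≈ 3.533, b = sin(fδ)/sin δ ≈ 3.248.
p = a·p₁ + b·p₂ ≈ (-0.468, -0.141, 0.873); φ = arcsin(p_z) ≈ 60.77°, λ = atan2(p_y, p_x) ≈ -163.22°.

≈ 61°N, 163°W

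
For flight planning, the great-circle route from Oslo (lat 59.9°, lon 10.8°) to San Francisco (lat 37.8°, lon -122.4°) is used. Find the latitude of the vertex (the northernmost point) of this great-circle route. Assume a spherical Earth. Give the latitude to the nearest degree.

≈ 73°

The great circle lies in the plane with unit normal n̂ = (p₁ × p₂)/|p₁ × p₂|.
Here n̂_z ≈ -0.299; the vertex latitude is φ_max = arccos|n̂_z| ≈ 72.6°.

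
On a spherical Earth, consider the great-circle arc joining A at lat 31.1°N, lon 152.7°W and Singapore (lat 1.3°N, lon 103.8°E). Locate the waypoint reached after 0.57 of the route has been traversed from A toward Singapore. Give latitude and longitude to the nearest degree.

Write both endpoints as unit vectors p₁, p₂ with components (cos φ cos λ, cos φ sin λ, sin φ).
The central angle between the endpoints is δ = arccos(p₁·p₂) ≈ 1.760 rad (100.8°).
Interpolate at f = 0.57 with slerp weights a = sin((1−f)δ)/sin δ ≈ 0.699, b = sin(fδ)/sin δ ≈ 0.859.
p = a·p₁ + b·p₂ ≈ (-0.737, 0.559, 0.381); φ = arcsin(p_z) ≈ 22.37°, λ = atan2(p_y, p_x) ≈ 142.81°.

≈ lat 22°N, lon 143°E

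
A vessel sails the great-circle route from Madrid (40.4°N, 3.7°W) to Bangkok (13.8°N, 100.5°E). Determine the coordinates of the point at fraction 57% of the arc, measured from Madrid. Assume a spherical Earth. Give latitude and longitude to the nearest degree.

≈ 37°N, 65°E

The haversine formula gives a central angle δ ≈ 1.598 rad (91.5°) between the endpoints.
Interpolate at f = 0.57 with slerp weights a = sin((1−f)δ)/sin δ ≈ 0.634, b = sin(fδ)/sin δ ≈ 0.790.
p = a·p₁ + b·p₂ ≈ (0.342, 0.723, 0.600); φ = arcsin(p_z) ≈ 36.85°, λ = atan2(p_y, p_x) ≈ 64.68°.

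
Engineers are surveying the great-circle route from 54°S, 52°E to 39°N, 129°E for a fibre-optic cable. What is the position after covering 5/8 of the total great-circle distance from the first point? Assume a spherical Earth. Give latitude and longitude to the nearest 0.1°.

Write both endpoints as unit vectors p₁, p₂ with components (cos φ cos λ, cos φ sin λ, sin φ).
The central angle between the endpoints is δ = arccos(p₁·p₂) ≈ 1.989 rad (114.0°).
Interpolate at f = 5/8 with slerp weights a = sin((1−f)δ)/sin δ ≈ 0.743, b = sin(fδ)/sin δ ≈ 1.036.
p = a·p₁ + b·p₂ ≈ (-0.238, 0.970, 0.051); φ = arcsin(p_z) ≈ 2.94°, λ = atan2(p_y, p_x) ≈ 103.79°.

≈ 2.9°N, 103.8°E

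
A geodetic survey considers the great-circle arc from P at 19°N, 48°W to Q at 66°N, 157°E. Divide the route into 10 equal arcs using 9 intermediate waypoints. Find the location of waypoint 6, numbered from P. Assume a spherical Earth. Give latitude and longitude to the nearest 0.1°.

≈ 72.4°N, 76.1°W

Write both endpoints as unit vectors p₁, p₂ with components (cos φ cos λ, cos φ sin λ, sin φ).
The central angle between the endpoints is δ = arccos(p₁·p₂) ≈ 1.622 rad (92.9°).
Interpolate at f = 6/10 with slerp weights a = sin((1−f)δ)/sin δ ≈ 0.605, b = sin(fδ)/sin δ ≈ 0.828.
p = a·p₁ + b·p₂ ≈ (0.073, -0.294, 0.953); φ = arcsin(p_z) ≈ 72.39°, λ = atan2(p_y, p_x) ≈ -76.06°.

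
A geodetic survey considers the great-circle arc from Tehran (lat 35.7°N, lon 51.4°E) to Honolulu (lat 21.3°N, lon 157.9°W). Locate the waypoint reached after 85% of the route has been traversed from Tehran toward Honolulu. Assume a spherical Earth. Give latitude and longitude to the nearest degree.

From cos δ = sin φ₁ sin φ₂ + cos φ₁ cos φ₂ cos Δλ, the central angle is δ ≈ 2.035 rad (116.6°).
Interpolate at f = 0.85 with slerp weights a = sin((1−f)δ)/sin δ ≈ 0.336, b = sin(fδ)/sin δ ≈ 1.104.
p = a·p₁ + b·p₂ ≈ (-0.783, -0.174, 0.597); φ = arcsin(p_z) ≈ 36.68°, λ = atan2(p_y, p_x) ≈ -167.49°.

≈ lat 37°N, lon 167°W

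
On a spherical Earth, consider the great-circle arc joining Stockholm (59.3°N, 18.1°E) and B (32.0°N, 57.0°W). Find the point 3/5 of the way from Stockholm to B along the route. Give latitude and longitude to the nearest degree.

≈ (48°N, 37°W)

Write both endpoints as unit vectors p₁, p₂ with components (cos φ cos λ, cos φ sin λ, sin φ).
The central angle between the endpoints is δ = arccos(p₁·p₂) ≈ 0.968 rad (55.5°).
Interpolate at f = 3/5 with slerp weights a = sin((1−f)δ)/sin δ ≈ 0.458, b = sin(fδ)/sin δ ≈ 0.666.
p = a·p₁ + b·p₂ ≈ (0.530, -0.401, 0.747); φ = arcsin(p_z) ≈ 48.34°, λ = atan2(p_y, p_x) ≈ -37.11°.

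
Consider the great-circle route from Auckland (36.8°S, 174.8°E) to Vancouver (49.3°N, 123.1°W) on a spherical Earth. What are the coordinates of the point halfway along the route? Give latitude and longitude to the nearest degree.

≈ 7°N, 158°W

Write both endpoints as unit vectors p₁, p₂ with components (cos φ cos λ, cos φ sin λ, sin φ).
The central angle between the endpoints is δ = arccos(p₁·p₂) ≈ 1.782 rad (102.1°).
Interpolate at f = 1/2 with slerp weights a = sin((1−f)δ)/sin δ ≈ 0.795, b = sin(fδ)/sin δ ≈ 0.795.
p = a·p₁ + b·p₂ ≈ (-0.918, -0.377, 0.127); φ = arcsin(p_z) ≈ 7.27°, λ = atan2(p_y, p_x) ≈ -157.67°.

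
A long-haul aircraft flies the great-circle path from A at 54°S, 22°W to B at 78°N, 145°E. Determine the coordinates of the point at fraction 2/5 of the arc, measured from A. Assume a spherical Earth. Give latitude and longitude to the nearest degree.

Write both endpoints as unit vectors p₁, p₂ with components (cos φ cos λ, cos φ sin λ, sin φ).
The central angle between the endpoints is δ = arccos(p₁·p₂) ≈ 2.715 rad (155.6°).
Interpolate at f = 2/5 with slerp weights a = sin((1−f)δ)/sin δ ≈ 2.413, b = sin(fδ)/sin δ ≈ 2.139.
p = a·p₁ + b·p₂ ≈ (0.951, -0.276, 0.140); φ = arcsin(p_z) ≈ 8.03°, λ = atan2(p_y, p_x) ≈ -16.20°.

≈ 8°N, 16°W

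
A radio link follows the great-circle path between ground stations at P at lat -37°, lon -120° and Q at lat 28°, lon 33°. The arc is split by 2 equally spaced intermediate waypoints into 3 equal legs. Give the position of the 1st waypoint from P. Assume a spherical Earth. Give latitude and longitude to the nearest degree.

≈ lat -31°, lon -56°

Convert each endpoint to a unit vector on the sphere (x = cos φ cos λ, y = cos φ sin λ, z = sin φ).
The central angle between the endpoints is δ = arccos(p₁·p₂) ≈ 2.716 rad (155.6°).
Interpolate at f = 1/3 with slerp weights a = sin((1−f)δ)/sin δ ≈ 2.353, b = sin(fδ)/sin δ ≈ 1.906.
p = a·p₁ + b·p₂ ≈ (0.472, -0.711, -0.522); φ = arcsin(p_z) ≈ -31.43°, λ = atan2(p_y, p_x) ≈ -56.45°.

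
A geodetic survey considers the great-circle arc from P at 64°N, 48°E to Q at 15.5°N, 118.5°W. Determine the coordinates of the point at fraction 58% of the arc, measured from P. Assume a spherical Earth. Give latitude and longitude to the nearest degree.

≈ 57°N, 111°W

Write both endpoints as unit vectors p₁, p₂ with components (cos φ cos λ, cos φ sin λ, sin φ).
The central angle between the endpoints is δ = arccos(p₁·p₂) ≈ 1.742 rad (99.8°).
Interpolate at f = 0.58 with slerp weights a = sin((1−f)δ)/sin δ ≈ 0.678, b = sin(fδ)/sin δ ≈ 0.860.
p = a·p₁ + b·p₂ ≈ (-0.196, -0.507, 0.839); φ = arcsin(p_z) ≈ 57.06°, λ = atan2(p_y, p_x) ≈ -111.17°.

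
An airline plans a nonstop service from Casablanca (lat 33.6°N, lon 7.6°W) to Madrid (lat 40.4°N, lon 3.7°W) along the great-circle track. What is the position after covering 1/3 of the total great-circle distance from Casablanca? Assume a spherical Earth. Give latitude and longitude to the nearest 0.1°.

Convert each endpoint to a unit vector on the sphere (x = cos φ cos λ, y = cos φ sin λ, z = sin φ).
The central angle between the endpoints is δ = arccos(p₁·p₂) ≈ 0.131 rad (7.5°).
Interpolate at f = 1/3 with slerp weights a = sin((1−f)δ)/sin δ ≈ 0.668, b = sin(fδ)/sin δ ≈ 0.334.
p = a·p₁ + b·p₂ ≈ (0.805, -0.090, 0.586); φ = arcsin(p_z) ≈ 35.88°, λ = atan2(p_y, p_x) ≈ -6.38°.

≈ lat 35.9°N, lon 6.4°W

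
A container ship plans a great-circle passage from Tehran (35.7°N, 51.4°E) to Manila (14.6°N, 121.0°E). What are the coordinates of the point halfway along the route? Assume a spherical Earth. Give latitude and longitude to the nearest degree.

Convert each endpoint to a unit vector on the sphere (x = cos φ cos λ, y = cos φ sin λ, z = sin φ).
The central angle between the endpoints is δ = arccos(p₁·p₂) ≈ 1.136 rad (65.1°).
Interpolate at f = 1/2 with slerp weights a = sin((1−f)δ)/sin δ ≈ 0.593, b = sin(fδ)/sin δ ≈ 0.593.
p = a·p₁ + b·p₂ ≈ (0.005, 0.868, 0.496); φ = arcsin(p_z) ≈ 29.71°, λ = atan2(p_y, p_x) ≈ 89.68°.

≈ 30°N, 90°E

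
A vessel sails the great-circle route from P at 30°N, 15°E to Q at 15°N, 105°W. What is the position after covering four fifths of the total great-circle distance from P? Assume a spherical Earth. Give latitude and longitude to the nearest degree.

Convert each endpoint to a unit vector on the sphere (x = cos φ cos λ, y = cos φ sin λ, z = sin φ).
The central angle between the endpoints is δ = arccos(p₁·p₂) ≈ 1.864 rad (106.8°).
Interpolate at f = 4/5 with slerp weights a = sin((1−f)δ)/sin δ ≈ 0.380, b = sin(fδ)/sin δ ≈ 1.041.
p = a·p₁ + b·p₂ ≈ (0.058, -0.886, 0.460); φ = arcsin(p_z) ≈ 27.37°, λ = atan2(p_y, p_x) ≈ -86.26°.

≈ 27°N, 86°W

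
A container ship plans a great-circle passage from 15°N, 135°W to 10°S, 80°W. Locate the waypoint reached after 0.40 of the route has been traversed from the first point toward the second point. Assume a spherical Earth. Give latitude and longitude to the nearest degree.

≈ 5°N, 113°W

From cos δ = sin φ₁ sin φ₂ + cos φ₁ cos φ₂ cos Δλ, the central angle is δ ≈ 1.046 rad (60.0°).
Interpolate at f = 0.40 with slerp weights a = sin((1−f)δ)/sin δ ≈ 0.679, b = sin(fδ)/sin δ ≈ 0.470.
p = a·p₁ + b·p₂ ≈ (-0.383, -0.919, 0.094); φ = arcsin(p_z) ≈ 5.40°, λ = atan2(p_y, p_x) ≈ -112.64°.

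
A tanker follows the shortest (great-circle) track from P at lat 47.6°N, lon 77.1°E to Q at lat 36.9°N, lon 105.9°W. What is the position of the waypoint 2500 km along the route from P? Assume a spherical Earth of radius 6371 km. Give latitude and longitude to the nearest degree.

Write both endpoints as unit vectors p₁, p₂ with components (cos φ cos λ, cos φ sin λ, sin φ).
The central angle between the endpoints is δ = arccos(p₁·p₂) ≈ 1.666 rad (95.5°). The total great-circle distance is δ·R ≈ 1.666 × 6371 ≈ 10614 km, so the target fraction is f = 2500/10614 ≈ 0.236.
Interpolate at f ≈ 0.236 with slerp weights a = sin((1−f)δ)/sin δ ≈ 0.961, b = sin(fδ)/sin δ ≈ 0.384.
p = a·p₁ + b·p₂ ≈ (0.060, 0.336, 0.940); φ = arcsin(p_z) ≈ 70.04°, λ = atan2(p_y, p_x) ≈ 79.80°.

≈ lat 70°N, lon 80°E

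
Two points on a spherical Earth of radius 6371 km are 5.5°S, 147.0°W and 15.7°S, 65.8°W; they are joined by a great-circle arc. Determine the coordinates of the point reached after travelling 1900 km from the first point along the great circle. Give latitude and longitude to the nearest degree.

≈ 10°S, 130°W

Convert each endpoint to a unit vector on the sphere (x = cos φ cos λ, y = cos φ sin λ, z = sin φ).
The central angle between the endpoints is δ = arccos(p₁·p₂) ≈ 1.397 rad (80.1°). The total great-circle distance is δ·R ≈ 1.397 × 6371 ≈ 8903 km, so the target fraction is f = 1900/8903 ≈ 0.213.
Interpolate at f ≈ 0.213 with slerp weights a = sin((1−f)δ)/sin δ ≈ 0.904, b = sin(fδ)/sin δ ≈ 0.298.
p = a·p₁ + b·p₂ ≈ (-0.637, -0.752, -0.167); φ = arcsin(p_z) ≈ -9.64°, λ = atan2(p_y, p_x) ≈ -130.27°.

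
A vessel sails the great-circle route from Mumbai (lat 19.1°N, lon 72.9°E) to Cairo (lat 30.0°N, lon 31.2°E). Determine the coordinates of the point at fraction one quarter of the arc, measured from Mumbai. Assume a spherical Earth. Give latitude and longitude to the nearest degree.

≈ lat 23°N, lon 63°E

Convert each endpoint to a unit vector on the sphere (x = cos φ cos λ, y = cos φ sin λ, z = sin φ).
The central angle between the endpoints is δ = arccos(p₁·p₂) ≈ 0.685 rad (39.2°).
Interpolate at f = 1/4 with slerp weights a = sin((1−f)δ)/sin δ ≈ 0.777, b = sin(fδ)/sin δ ≈ 0.269.
p = a·p₁ + b·p₂ ≈ (0.415, 0.822, 0.389); φ = arcsin(p_z) ≈ 22.88°, λ = atan2(p_y, p_x) ≈ 63.20°.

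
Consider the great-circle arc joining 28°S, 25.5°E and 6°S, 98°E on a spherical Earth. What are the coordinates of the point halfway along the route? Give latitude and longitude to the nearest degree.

Write both endpoints as unit vectors p₁, p₂ with components (cos φ cos λ, cos φ sin λ, sin φ).
The central angle between the endpoints is δ = arccos(p₁·p₂) ≈ 1.252 rad (71.8°).
Interpolate at f = 1/2 with slerp weights a = sin((1−f)δ)/sin δ ≈ 0.617, b = sin(fδ)/sin δ ≈ 0.617.
p = a·p₁ + b·p₂ ≈ (0.406, 0.842, -0.354); φ = arcsin(p_z) ≈ -20.74°, λ = atan2(p_y, p_x) ≈ 64.25°.

≈ 21°S, 64°E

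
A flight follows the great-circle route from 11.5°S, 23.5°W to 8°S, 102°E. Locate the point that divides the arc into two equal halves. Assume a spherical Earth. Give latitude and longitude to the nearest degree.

≈ 21°S, 40°E

Write both endpoints as unit vectors p₁, p₂ with components (cos φ cos λ, cos φ sin λ, sin φ).
The central angle between the endpoints is δ = arccos(p₁·p₂) ≈ 2.136 rad (122.4°).
Interpolate at f = 1/2 with slerp weights a = sin((1−f)δ)/sin δ ≈ 1.038, b = sin(fδ)/sin δ ≈ 1.038.
p = a·p₁ + b·p₂ ≈ (0.719, 0.600, -0.351); φ = arcsin(p_z) ≈ -20.57°, λ = atan2(p_y, p_x) ≈ 39.83°.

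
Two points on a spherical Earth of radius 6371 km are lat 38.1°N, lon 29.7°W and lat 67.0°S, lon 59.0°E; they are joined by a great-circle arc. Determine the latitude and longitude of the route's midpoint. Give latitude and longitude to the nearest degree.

≈ lat 19°S, lon 4°W

Convert each endpoint to a unit vector on the sphere (x = cos φ cos λ, y = cos φ sin λ, z = sin φ).
The central angle between the endpoints is δ = arccos(p₁·p₂) ≈ 2.166 rad (124.1°).
Interpolate at f = 1/2 with slerp weights a = sin((1−f)δ)/sin δ ≈ 1.067, b = sin(fδ)/sin δ ≈ 1.067.
p = a·p₁ + b·p₂ ≈ (0.944, -0.059, -0.324); φ = arcsin(p_z) ≈ -18.90°, λ = atan2(p_y, p_x) ≈ -3.56°.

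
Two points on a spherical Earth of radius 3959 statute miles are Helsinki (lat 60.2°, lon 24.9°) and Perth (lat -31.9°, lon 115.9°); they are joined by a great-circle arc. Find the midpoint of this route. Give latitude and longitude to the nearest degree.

Write both endpoints as unit vectors p₁, p₂ with components (cos φ cos λ, cos φ sin λ, sin φ).
The central angle between the endpoints is δ = arccos(p₁·p₂) ≈ 2.055 rad (117.8°).
Interpolate at f = 1/2 with slerp weights a = sin((1−f)δ)/sin δ ≈ 0.968, b = sin(fδ)/sin δ ≈ 0.968.
p = a·p₁ + b·p₂ ≈ (0.077, 0.941, 0.328); φ = arcsin(p_z) ≈ 19.17°, λ = atan2(p_y, p_x) ≈ 85.30°.

≈ lat 19°, lon 85°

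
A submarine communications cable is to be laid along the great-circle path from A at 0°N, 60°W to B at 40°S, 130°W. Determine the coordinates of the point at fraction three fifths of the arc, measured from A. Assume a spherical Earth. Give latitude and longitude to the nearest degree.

Write both endpoints as unit vectors p₁, p₂ with components (cos φ cos λ, cos φ sin λ, sin φ).
The central angle between the endpoints is δ = arccos(p₁·p₂) ≈ 1.306 rad (74.8°).
Interpolate at f = 3/5 with slerp weights a = sin((1−f)δ)/sin δ ≈ 0.517, b = sin(fδ)/sin δ ≈ 0.731.
p = a·p₁ + b·p₂ ≈ (-0.102, -0.877, -0.470); φ = arcsin(p_z) ≈ -28.04°, λ = atan2(p_y, p_x) ≈ -96.61°.

≈ 28°S, 97°W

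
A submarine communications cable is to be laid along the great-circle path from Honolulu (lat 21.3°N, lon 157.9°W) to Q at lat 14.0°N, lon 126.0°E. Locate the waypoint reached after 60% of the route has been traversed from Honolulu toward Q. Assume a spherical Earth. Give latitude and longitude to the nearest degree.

The haversine formula gives a central angle δ ≈ 1.261 rad (72.2°) between the endpoints.
Interpolate at f = 0.60 with slerp weights a = sin((1−f)δ)/sin δ ≈ 0.507, b = sin(fδ)/sin δ ≈ 0.721.
p = a·p₁ + b·p₂ ≈ (-0.849, 0.388, 0.359); φ = arcsin(p_z) ≈ 21.02°, λ = atan2(p_y, p_x) ≈ 155.45°.

≈ lat 21°N, lon 155°E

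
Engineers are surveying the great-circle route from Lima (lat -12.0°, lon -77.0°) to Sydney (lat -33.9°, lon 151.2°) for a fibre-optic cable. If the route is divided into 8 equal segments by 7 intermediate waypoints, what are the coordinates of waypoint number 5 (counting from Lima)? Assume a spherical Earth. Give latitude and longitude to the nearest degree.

≈ lat -48°, lon -153°

From cos δ = sin φ₁ sin φ₂ + cos φ₁ cos φ₂ cos Δλ, the central angle is δ ≈ 2.010 rad (115.2°).
Interpolate at f = 5/8 with slerp weights a = sin((1−f)δ)/sin δ ≈ 0.756, b = sin(fδ)/sin δ ≈ 1.051.
p = a·p₁ + b·p₂ ≈ (-0.598, -0.301, -0.743); φ = arcsin(p_z) ≈ -48.00°, λ = atan2(p_y, p_x) ≈ -153.31°.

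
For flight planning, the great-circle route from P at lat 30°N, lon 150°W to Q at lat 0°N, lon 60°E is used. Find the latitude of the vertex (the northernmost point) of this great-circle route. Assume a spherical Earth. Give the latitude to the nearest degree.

≈ 49°N

The great circle lies in the plane with unit normal n̂ = (p₁ × p₂)/|p₁ × p₂|.
Here n̂_z ≈ -0.655; the vertex latitude is φ_max = arccos|n̂_z| ≈ 49.1°.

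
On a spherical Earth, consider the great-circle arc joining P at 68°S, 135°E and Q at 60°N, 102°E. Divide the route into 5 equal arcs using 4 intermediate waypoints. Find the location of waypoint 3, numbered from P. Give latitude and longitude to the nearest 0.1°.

≈ 8.7°N, 114.3°E

Write both endpoints as unit vectors p₁, p₂ with components (cos φ cos λ, cos φ sin λ, sin φ).
The central angle between the endpoints is δ = arccos(p₁·p₂) ≈ 2.273 rad (130.2°).
Interpolate at f = 3/5 with slerp weights a = sin((1−f)δ)/sin δ ≈ 1.033, b = sin(fδ)/sin δ ≈ 1.282.
p = a·p₁ + b·p₂ ≈ (-0.407, 0.901, 0.152); φ = arcsin(p_z) ≈ 8.74°, λ = atan2(p_y, p_x) ≈ 114.32°.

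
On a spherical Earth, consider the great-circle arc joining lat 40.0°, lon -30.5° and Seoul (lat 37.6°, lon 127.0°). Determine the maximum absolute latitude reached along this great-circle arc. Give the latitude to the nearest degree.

≈ 76°

The great circle lies in the plane with unit normal n̂ = (p₁ × p₂)/|p₁ × p₂|.
Here n̂_z ≈ +0.236; the vertex latitude is φ_max = arccos|n̂_z| ≈ 76.4°.
Check via Clairaut: cos φ_max = |cos φ₁| · sin C = cos(40.0°)·sin(17.9°) ≈ 0.236, again giving ≈ 76.4°.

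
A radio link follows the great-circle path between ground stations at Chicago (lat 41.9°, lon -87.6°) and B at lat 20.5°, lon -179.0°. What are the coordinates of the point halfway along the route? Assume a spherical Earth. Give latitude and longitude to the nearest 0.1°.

≈ lat 40.7°, lon -140.0°

Write both endpoints as unit vectors p₁, p₂ with components (cos φ cos λ, cos φ sin λ, sin φ).
The central angle between the endpoints is δ = arccos(p₁·p₂) ≈ 1.352 rad (77.5°).
Interpolate at f = 1/2 with slerp weights a = sin((1−f)δ)/sin δ ≈ 0.641, b = sin(fδ)/sin δ ≈ 0.641.
p = a·p₁ + b·p₂ ≈ (-0.580, -0.487, 0.653); φ = arcsin(p_z) ≈ 40.74°, λ = atan2(p_y, p_x) ≈ -139.99°.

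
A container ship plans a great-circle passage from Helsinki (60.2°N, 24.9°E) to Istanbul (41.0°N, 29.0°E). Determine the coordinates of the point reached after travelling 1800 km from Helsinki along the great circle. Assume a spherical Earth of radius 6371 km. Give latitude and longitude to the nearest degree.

≈ 44°N, 29°E

Write both endpoints as unit vectors p₁, p₂ with components (cos φ cos λ, cos φ sin λ, sin φ).
The central angle between the endpoints is δ = arccos(p₁·p₂) ≈ 0.338 rad (19.4°). The total great-circle distance is δ·R ≈ 0.338 × 6371 ≈ 2153 km, so the target fraction is f = 1800/2153 ≈ 0.836.
Interpolate at f ≈ 0.836 with slerp weights a = sin((1−f)δ)/sin δ ≈ 0.167, b = sin(fδ)/sin δ ≈ 0.841.
p = a·p₁ + b·p₂ ≈ (0.630, 0.343, 0.697); φ = arcsin(p_z) ≈ 44.16°, λ = atan2(p_y, p_x) ≈ 28.53°.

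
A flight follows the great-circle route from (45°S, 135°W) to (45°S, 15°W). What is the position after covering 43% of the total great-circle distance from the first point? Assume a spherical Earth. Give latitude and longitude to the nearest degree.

≈ (63°S, 87°W)

From cos δ = sin φ₁ sin φ₂ + cos φ₁ cos φ₂ cos Δλ, the central angle is δ ≈ 1.318 rad (75.5°).
Interpolate at f = 0.43 with slerp weights a = sin((1−f)δ)/sin δ ≈ 0.705, b = sin(fδ)/sin δ ≈ 0.555.
p = a·p₁ + b·p₂ ≈ (0.026, -0.454, -0.891); φ = arcsin(p_z) ≈ -62.95°, λ = atan2(p_y, p_x) ≈ -86.69°.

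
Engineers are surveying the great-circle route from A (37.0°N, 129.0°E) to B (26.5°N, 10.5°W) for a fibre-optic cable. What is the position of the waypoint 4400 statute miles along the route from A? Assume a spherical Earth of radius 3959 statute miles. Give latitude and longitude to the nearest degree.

≈ (57°N, 31°E)

Convert each endpoint to a unit vector on the sphere (x = cos φ cos λ, y = cos φ sin λ, z = sin φ).
The central angle between the endpoints is δ = arccos(p₁·p₂) ≈ 1.849 rad (106.0°). The total great-circle distance is δ·R ≈ 1.849 × 3959 ≈ 7322 mi, so the target fraction is f = 4400/7322 ≈ 0.601.
Interpolate at f ≈ 0.601 with slerp weights a = sin((1−f)δ)/sin δ ≈ 0.700, b = sin(fδ)/sin δ ≈ 0.932.
p = a·p₁ + b·p₂ ≈ (0.469, 0.282, 0.837); φ = arcsin(p_z) ≈ 56.83°, λ = atan2(p_y, p_x) ≈ 31.06°.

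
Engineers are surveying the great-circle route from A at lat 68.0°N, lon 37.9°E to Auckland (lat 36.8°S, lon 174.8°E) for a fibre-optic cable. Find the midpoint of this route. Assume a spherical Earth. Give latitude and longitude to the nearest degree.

Convert each endpoint to a unit vector on the sphere (x = cos φ cos λ, y = cos φ sin λ, z = sin φ).
The central angle between the endpoints is δ = arccos(p₁·p₂) ≈ 2.457 rad (140.8°).
Interpolate at f = 1/2 with slerp weights a = sin((1−f)δ)/sin δ ≈ 1.489, b = sin(fδ)/sin δ ≈ 1.489.
p = a·p₁ + b·p₂ ≈ (-0.747, 0.451, 0.489); φ = arcsin(p_z) ≈ 29.25°, λ = atan2(p_y, p_x) ≈ 148.90°.

≈ lat 29°N, lon 149°E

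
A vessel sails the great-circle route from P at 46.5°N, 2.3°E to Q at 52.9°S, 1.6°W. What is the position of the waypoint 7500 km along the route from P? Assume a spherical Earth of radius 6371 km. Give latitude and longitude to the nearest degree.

Write both endpoints as unit vectors p₁, p₂ with components (cos φ cos λ, cos φ sin λ, sin φ).
The central angle between the endpoints is δ = arccos(p₁·p₂) ≈ 1.736 rad (99.5°). The total great-circle distance is δ·R ≈ 1.736 × 6371 ≈ 11059 km, so the target fraction is f = 7500/11059 ≈ 0.678.
Interpolate at f ≈ 0.678 with slerp weights a = sin((1−f)δ)/sin δ ≈ 0.537, b = sin(fδ)/sin δ ≈ 0.936.
p = a·p₁ + b·p₂ ≈ (0.934, -0.001, -0.357); φ = arcsin(p_z) ≈ -20.92°, λ = atan2(p_y, p_x) ≈ -0.06°.

≈ 21°S, 0°E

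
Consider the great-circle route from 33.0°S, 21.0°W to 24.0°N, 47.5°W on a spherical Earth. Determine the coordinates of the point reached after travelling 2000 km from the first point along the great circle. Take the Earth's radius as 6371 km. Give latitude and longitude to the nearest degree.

≈ 17°S, 30°W

Write both endpoints as unit vectors p₁, p₂ with components (cos φ cos λ, cos φ sin λ, sin φ).
The central angle between the endpoints is δ = arccos(p₁·p₂) ≈ 1.088 rad (62.3°). The total great-circle distance is δ·R ≈ 1.088 × 6371 ≈ 6932 km, so the target fraction is f = 2000/6932 ≈ 0.288.
Interpolate at f ≈ 0.288 with slerp weights a = sin((1−f)δ)/sin δ ≈ 0.789, b = sin(fδ)/sin δ ≈ 0.349.
p = a·p₁ + b·p₂ ≈ (0.833, -0.472, -0.288); φ = arcsin(p_z) ≈ -16.74°, λ = atan2(p_y, p_x) ≈ -29.53°.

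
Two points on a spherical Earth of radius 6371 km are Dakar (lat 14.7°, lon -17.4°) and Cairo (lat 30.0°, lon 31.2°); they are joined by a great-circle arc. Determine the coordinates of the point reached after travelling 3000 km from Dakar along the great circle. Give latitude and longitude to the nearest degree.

Write both endpoints as unit vectors p₁, p₂ with components (cos φ cos λ, cos φ sin λ, sin φ).
The central angle between the endpoints is δ = arccos(p₁·p₂) ≈ 0.822 rad (47.1°). The total great-circle distance is δ·R ≈ 0.822 × 6371 ≈ 5236 km, so the target fraction is f = 3000/5236 ≈ 0.573.
Interpolate at f ≈ 0.573 with slerp weights a = sin((1−f)δ)/sin δ ≈ 0.469, b = sin(fδ)/sin δ ≈ 0.619.
p = a·p₁ + b·p₂ ≈ (0.892, 0.142, 0.429); φ = arcsin(p_z) ≈ 25.39°, λ = atan2(p_y, p_x) ≈ 9.05°.

≈ lat 25°, lon 9°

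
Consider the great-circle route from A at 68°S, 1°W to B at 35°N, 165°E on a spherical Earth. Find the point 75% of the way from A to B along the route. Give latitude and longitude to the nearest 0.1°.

≈ 1.1°S, 159.5°E

The haversine formula gives a central angle δ ≈ 2.549 rad (146.1°) between the endpoints.
Interpolate at f = 0.75 with slerp weights a = sin((1−f)δ)/sin δ ≈ 1.066, b = sin(fδ)/sin δ ≈ 1.688.
p = a·p₁ + b·p₂ ≈ (-0.936, 0.351, -0.020); φ = arcsin(p_z) ≈ -1.14°, λ = atan2(p_y, p_x) ≈ 159.46°.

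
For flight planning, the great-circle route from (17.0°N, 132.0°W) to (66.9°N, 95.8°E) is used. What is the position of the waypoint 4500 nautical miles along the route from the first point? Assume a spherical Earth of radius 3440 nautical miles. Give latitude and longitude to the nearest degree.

≈ (74°N, 134°E)

The haversine formula gives a central angle δ ≈ 1.554 rad (89.0°) between the endpoints. The total great-circle distance is δ·R ≈ 1.554 × 3440 ≈ 5345 nmi, so the target fraction is f = 4500/5345 ≈ 0.842.
Interpolate at f ≈ 0.842 with slerp weights a = sin((1−f)δ)/sin δ ≈ 0.243, b = sin(fδ)/sin δ ≈ 0.966.
p = a·p₁ + b·p₂ ≈ (-0.194, 0.204, 0.960); φ = arcsin(p_z) ≈ 73.65°, λ = atan2(p_y, p_x) ≈ 133.55°.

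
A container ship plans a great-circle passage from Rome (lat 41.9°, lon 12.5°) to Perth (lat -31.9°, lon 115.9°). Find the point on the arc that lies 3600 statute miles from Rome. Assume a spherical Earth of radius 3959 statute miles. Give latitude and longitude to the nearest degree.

≈ lat 13°, lon 63°

Write both endpoints as unit vectors p₁, p₂ with components (cos φ cos λ, cos φ sin λ, sin φ).
The central angle between the endpoints is δ = arccos(p₁·p₂) ≈ 2.094 rad (120.0°). The total great-circle distance is δ·R ≈ 2.094 × 3959 ≈ 8289 mi, so the target fraction is f = 3600/8289 ≈ 0.434.
Interpolate at f ≈ 0.434 with slerp weights a = sin((1−f)δ)/sin δ ≈ 1.069, b = sin(fδ)/sin δ ≈ 0.911.
p = a·p₁ + b·p₂ ≈ (0.439, 0.868, 0.233); φ = arcsin(p_z) ≈ 13.45°, λ = atan2(p_y, p_x) ≈ 63.16°.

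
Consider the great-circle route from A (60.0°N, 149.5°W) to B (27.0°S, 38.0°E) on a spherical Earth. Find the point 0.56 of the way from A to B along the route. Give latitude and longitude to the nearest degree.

≈ (37°N, 46°E)

Write both endpoints as unit vectors p₁, p₂ with components (cos φ cos λ, cos φ sin λ, sin φ).
The central angle between the endpoints is δ = arccos(p₁·p₂) ≈ 2.559 rad (146.6°).
Interpolate at f = 0.56 with slerp weights a = sin((1−f)δ)/sin δ ≈ 1.640, b = sin(fδ)/sin δ ≈ 1.799.
p = a·p₁ + b·p₂ ≈ (0.557, 0.571, 0.603); φ = arcsin(p_z) ≈ 37.10°, λ = atan2(p_y, p_x) ≈ 45.71°.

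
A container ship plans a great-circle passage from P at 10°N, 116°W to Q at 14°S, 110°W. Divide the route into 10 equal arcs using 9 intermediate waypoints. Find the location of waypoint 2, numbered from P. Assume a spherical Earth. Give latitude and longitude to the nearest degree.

Convert each endpoint to a unit vector on the sphere (x = cos φ cos λ, y = cos φ sin λ, z = sin φ).
The central angle between the endpoints is δ = arccos(p₁·p₂) ≈ 0.432 rad (24.7°).
Interpolate at f = 2/10 with slerp weights a = sin((1−f)δ)/sin δ ≈ 0.809, b = sin(fδ)/sin δ ≈ 0.206.
p = a·p₁ + b·p₂ ≈ (-0.418, -0.904, 0.091); φ = arcsin(p_z) ≈ 5.20°, λ = atan2(p_y, p_x) ≈ -114.80°.

≈ 5°N, 115°W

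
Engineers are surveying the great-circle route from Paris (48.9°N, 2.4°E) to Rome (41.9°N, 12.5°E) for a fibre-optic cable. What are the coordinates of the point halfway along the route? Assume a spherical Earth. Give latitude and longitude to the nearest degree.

≈ 46°N, 8°E

Write both endpoints as unit vectors p₁, p₂ with components (cos φ cos λ, cos φ sin λ, sin φ).
The central angle between the endpoints is δ = arccos(p₁·p₂) ≈ 0.174 rad (9.9°).
Interpolate at f = 1/2 with slerp weights a = sin((1−f)δ)/sin δ ≈ 0.502, b = sin(fδ)/sin δ ≈ 0.502.
p = a·p₁ + b·p₂ ≈ (0.694, 0.095, 0.713); φ = arcsin(p_z) ≈ 45.51°, λ = atan2(p_y, p_x) ≈ 7.76°.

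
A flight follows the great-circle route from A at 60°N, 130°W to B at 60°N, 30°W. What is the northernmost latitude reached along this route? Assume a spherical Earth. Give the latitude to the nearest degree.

≈ 70°N

The great circle lies in the plane with unit normal n̂ = (p₁ × p₂)/|p₁ × p₂|.
Here n̂_z ≈ +0.348; the vertex latitude is φ_max = arccos|n̂_z| ≈ 69.6°.
Check via Clairaut: cos φ_max = |cos φ₁| · sin C = cos(60.0°)·sin(44.1°) ≈ 0.348, again giving ≈ 69.6°.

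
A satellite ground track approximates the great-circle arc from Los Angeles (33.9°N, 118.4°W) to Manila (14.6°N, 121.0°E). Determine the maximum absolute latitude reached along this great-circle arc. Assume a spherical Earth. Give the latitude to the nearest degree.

≈ 44°N

The great circle lies in the plane with unit normal n̂ = (p₁ × p₂)/|p₁ × p₂|.
Here n̂_z ≈ -0.718; the vertex latitude is φ_max = arccos|n̂_z| ≈ 44.1°.
Check via Clairaut: cos φ_max = |cos φ₁| · sin C = cos(33.9°)·sin(59.8°) ≈ 0.718, again giving ≈ 44.1°.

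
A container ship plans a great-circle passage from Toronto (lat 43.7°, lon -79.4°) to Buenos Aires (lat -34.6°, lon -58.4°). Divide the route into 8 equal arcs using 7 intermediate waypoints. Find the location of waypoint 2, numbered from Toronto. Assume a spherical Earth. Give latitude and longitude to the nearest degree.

Convert each endpoint to a unit vector on the sphere (x = cos φ cos λ, y = cos φ sin λ, z = sin φ).
The central angle between the endpoints is δ = arccos(p₁·p₂) ≈ 1.407 rad (80.6°).
Interpolate at f = 2/8 with slerp weights a = sin((1−f)δ)/sin δ ≈ 0.882, b = sin(fδ)/sin δ ≈ 0.349.
p = a·p₁ + b·p₂ ≈ (0.268, -0.871, 0.411); φ = arcsin(p_z) ≈ 24.26°, λ = atan2(p_y, p_x) ≈ -72.91°.

≈ lat 24°, lon -73°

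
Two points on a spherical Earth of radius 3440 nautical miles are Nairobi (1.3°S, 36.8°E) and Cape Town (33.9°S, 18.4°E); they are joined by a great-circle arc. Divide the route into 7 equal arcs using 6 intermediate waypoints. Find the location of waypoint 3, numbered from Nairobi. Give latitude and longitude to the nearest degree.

Write both endpoints as unit vectors p₁, p₂ with components (cos φ cos λ, cos φ sin λ, sin φ).
The central angle between the endpoints is δ = arccos(p₁·p₂) ≈ 0.643 rad (36.9°).
Interpolate at f = 3/7 with slerp weights a = sin((1−f)δ)/sin δ ≈ 0.599, b = sin(fδ)/sin δ ≈ 0.454.
p = a·p₁ + b·p₂ ≈ (0.837, 0.478, -0.267); φ = arcsin(p_z) ≈ -15.47°, λ = atan2(p_y, p_x) ≈ 29.71°.

≈ 15°S, 30°E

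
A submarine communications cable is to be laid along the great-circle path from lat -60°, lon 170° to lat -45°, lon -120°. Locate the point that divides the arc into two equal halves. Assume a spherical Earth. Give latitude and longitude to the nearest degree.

Write both endpoints as unit vectors p₁, p₂ with components (cos φ cos λ, cos φ sin λ, sin φ).
The central angle between the endpoints is δ = arccos(p₁·p₂) ≈ 0.748 rad (42.8°).
Interpolate at f = 1/2 with slerp weights a = sin((1−f)δ)/sin δ ≈ 0.537, b = sin(fδ)/sin δ ≈ 0.537.
p = a·p₁ + b·p₂ ≈ (-0.454, -0.282, -0.845); φ = arcsin(p_z) ≈ -57.66°, λ = atan2(p_y, p_x) ≈ -148.15°.

≈ lat -58°, lon -148°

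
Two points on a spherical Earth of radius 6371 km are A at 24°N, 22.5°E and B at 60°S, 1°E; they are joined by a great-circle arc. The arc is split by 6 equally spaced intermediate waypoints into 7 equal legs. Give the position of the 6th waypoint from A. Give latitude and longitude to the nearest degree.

≈ 48°S, 7°E

Write both endpoints as unit vectors p₁, p₂ with components (cos φ cos λ, cos φ sin λ, sin φ).
The central angle between the endpoints is δ = arccos(p₁·p₂) ≈ 1.498 rad (85.8°).
Interpolate at f = 6/7 with slerp weights a = sin((1−f)δ)/sin δ ≈ 0.213, b = sin(fδ)/sin δ ≈ 0.962.
p = a·p₁ + b·p₂ ≈ (0.660, 0.083, -0.746); φ = arcsin(p_z) ≈ -48.27°, λ = atan2(p_y, p_x) ≈ 7.15°.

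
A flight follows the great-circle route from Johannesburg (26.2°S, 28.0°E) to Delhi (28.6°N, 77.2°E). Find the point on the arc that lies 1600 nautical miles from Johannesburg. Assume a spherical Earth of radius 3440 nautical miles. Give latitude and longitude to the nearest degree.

≈ (6°S, 46°E)

From cos δ = sin φ₁ sin φ₂ + cos φ₁ cos φ₂ cos Δλ, the central angle is δ ≈ 1.263 rad (72.3°). The total great-circle distance is δ·R ≈ 1.263 × 3440 ≈ 4343 nmi, so the target fraction is f = 1600/4343 ≈ 0.368.
Interpolate at f ≈ 0.368 with slerp weights a = sin((1−f)δ)/sin δ ≈ 0.751, b = sin(fδ)/sin δ ≈ 0.471.
p = a·p₁ + b·p₂ ≈ (0.686, 0.719, -0.106); φ = arcsin(p_z) ≈ -6.10°, λ = atan2(p_y, p_x) ≈ 46.34°.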